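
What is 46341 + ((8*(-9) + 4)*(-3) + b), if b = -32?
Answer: 46513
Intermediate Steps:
46341 + ((8*(-9) + 4)*(-3) + b) = 46341 + ((8*(-9) + 4)*(-3) - 32) = 46341 + ((-72 + 4)*(-3) - 32) = 46341 + (-68*(-3) - 32) = 46341 + (204 - 32) = 46341 + 172 = 46513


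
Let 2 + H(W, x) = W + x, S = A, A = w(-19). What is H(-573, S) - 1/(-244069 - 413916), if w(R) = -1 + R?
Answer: -391501074/657985 ≈ -595.00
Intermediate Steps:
A = -20 (A = -1 - 19 = -20)
S = -20
H(W, x) = -2 + W + x (H(W, x) = -2 + (W + x) = -2 + W + x)
H(-573, S) - 1/(-244069 - 413916) = (-2 - 573 - 20) - 1/(-244069 - 413916) = -595 - 1/(-657985) = -595 - 1*(-1/657985) = -595 + 1/657985 = -391501074/657985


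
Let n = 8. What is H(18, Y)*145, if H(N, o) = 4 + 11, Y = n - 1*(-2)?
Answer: 2175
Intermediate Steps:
Y = 10 (Y = 8 - 1*(-2) = 8 + 2 = 10)
H(N, o) = 15
H(18, Y)*145 = 15*145 = 2175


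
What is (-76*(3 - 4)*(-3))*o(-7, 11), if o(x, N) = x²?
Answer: -11172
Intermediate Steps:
(-76*(3 - 4)*(-3))*o(-7, 11) = -76*(3 - 4)*(-3)*(-7)² = -(-76)*(-3)*49 = -76*3*49 = -228*49 = -11172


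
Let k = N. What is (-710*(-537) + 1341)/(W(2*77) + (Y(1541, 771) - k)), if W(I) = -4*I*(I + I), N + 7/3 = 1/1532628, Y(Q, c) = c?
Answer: -586400331708/289597212865 ≈ -2.0249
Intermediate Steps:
N = -3576131/1532628 (N = -7/3 + 1/1532628 = -3576131/1532628 ≈ -2.3333)
k = -3576131/1532628 ≈ -2.3333
W(I) = -8*I² (W(I) = -4*I*2*I = -8*I²)
(-710*(-537) + 1341)/(W(2*77) + (Y(1541, 771) - k)) = (-710*(-537) + 1341)/(-8*(2*77)² + (771 - 1*(-3576131/1532628))) = (381270 + 1341)/(-8*154² + (771 + 3576131/1532628)) = 382611/(-8*23716 + 1185232319/1532628) = 382611/(-189728 + 1185232319/1532628) = 382611/(-289597212865/1532628) = 382611*(-1532628/289597212865) = -586400331708/289597212865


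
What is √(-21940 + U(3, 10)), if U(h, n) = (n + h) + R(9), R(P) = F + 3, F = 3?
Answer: I*√21921 ≈ 148.06*I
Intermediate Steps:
R(P) = 6 (R(P) = 3 + 3 = 6)
U(h, n) = 6 + h + n (U(h, n) = (n + h) + 6 = (h + n) + 6 = 6 + h + n)
√(-21940 + U(3, 10)) = √(-21940 + (6 + 3 + 10)) = √(-21940 + 19) = √(-21921) = I*√21921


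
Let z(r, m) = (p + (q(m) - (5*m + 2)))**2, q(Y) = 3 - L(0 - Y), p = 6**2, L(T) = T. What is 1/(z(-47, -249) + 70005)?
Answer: 1/1137094 ≈ 8.7943e-7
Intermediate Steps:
p = 36
q(Y) = 3 + Y (q(Y) = 3 - (0 - Y) = 3 - (-1)*Y = 3 + Y)
z(r, m) = (37 - 4*m)**2 (z(r, m) = (36 + ((3 + m) - (5*m + 2)))**2 = (36 + ((3 + m) - (2 + 5*m)))**2 = (36 + ((3 + m) + (-2 - 5*m)))**2 = (36 + (1 - 4*m))**2 = (37 - 4*m)**2)
1/(z(-47, -249) + 70005) = 1/((-37 + 4*(-249))**2 + 70005) = 1/((-37 - 996)**2 + 70005) = 1/((-1033)**2 + 70005) = 1/(1067089 + 70005) = 1/1137094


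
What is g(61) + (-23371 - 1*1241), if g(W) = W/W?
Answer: -24611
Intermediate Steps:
g(W) = 1
g(61) + (-23371 - 1*1241) = 1 + (-23371 - 1*1241) = 1 + (-23371 - 1241) = 1 - 24612 = -24611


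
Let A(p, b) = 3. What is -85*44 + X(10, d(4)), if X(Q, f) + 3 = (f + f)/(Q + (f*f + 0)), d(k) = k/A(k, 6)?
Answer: -198367/53 ≈ -3742.8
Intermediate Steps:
d(k) = k/3
X(Q, f) = -3 + 2*f/(Q + f²) (X(Q, f) = -3 + (f + f)/(Q + (f*f + 0)) = -3 + (2*f)/(Q + (f² + 0)) = -3 + (2*f)/(Q + f²) = -3 + 2*f/(Q + f²))
-85*44 + X(10, d(4)) = -85*44 + (-3*10 - 3*((⅓)*4)² + 2*((⅓)*4))/(10 + ((⅓)*4)²) = -3740 + (-30 - 3*(4/3)² + 2*(4/3))/(10 + (4/3)²) = -3740 + (-30 - 3*16/9 + 8/3)/(10 + 16/9) = -3740 + (-30 - 16/3 + 8/3)/(106/9) = -3740 + (9/106)*(-98/3) = -3740 - 147/53 = -198367/53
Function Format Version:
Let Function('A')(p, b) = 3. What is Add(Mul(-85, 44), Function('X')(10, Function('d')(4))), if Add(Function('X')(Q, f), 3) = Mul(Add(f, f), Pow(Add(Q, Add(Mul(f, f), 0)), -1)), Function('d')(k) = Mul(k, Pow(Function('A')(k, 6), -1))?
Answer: Rational(-198367, 53) ≈ -3742.8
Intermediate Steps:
Function('d')(k) = Mul(Rational(1, 3), k) (Function('d')(k) = Mul(k, Pow(3, -1)) = Mul(k, Rational(1, 3)) = Mul(Rational(1, 3), k))
Function('X')(Q, f) = Add(-3, Mul(2, f, Pow(Add(Q, Pow(f, 2)), -1))) (Function('X')(Q, f) = Add(-3, Mul(Add(f, f), Pow(Add(Q, Add(Mul(f, f), 0)), -1))) = Add(-3, Mul(Mul(2, f), Pow(Add(Q, Add(Pow(f, 2), 0)), -1))) = Add(-3, Mul(Mul(2, f), Pow(Add(Q, Pow(f, 2)), -1))) = Add(-3, Mul(2, f, Pow(Add(Q, Pow(f, 2)), -1))))
Add(Mul(-85, 44), Function('X')(10, Function('d')(4))) = Add(Mul(-85, 44), Mul(Pow(Add(10, Pow(Mul(Rational(1, 3), 4), 2)), -1), Add(Mul(-3, 10), Mul(-3, Pow(Mul(Rational(1, 3), 4), 2)), Mul(2, Mul(Rational(1, 3), 4))))) = Add(-3740, Mul(Pow(Add(10, Pow(Rational(4, 3), 2)), -1), Add(-30, Mul(-3, Pow(Rational(4, 3), 2)), Mul(2, Rational(4, 3))))) = Add(-3740, Mul(Pow(Add(10, Rational(16, 9)), -1), Add(-30, Mul(-3, Rational(16, 9)), Rational(8, 3)))) = Add(-3740, Mul(Pow(Rational(106, 9), -1), Add(-30, Rational(-16, 3), Rational(8, 3)))) = Add(-3740, Mul(Rational(9, 106), Rational(-98, 3))) = Add(-3740, Rational(-147, 53)) = Rational(-198367, 53)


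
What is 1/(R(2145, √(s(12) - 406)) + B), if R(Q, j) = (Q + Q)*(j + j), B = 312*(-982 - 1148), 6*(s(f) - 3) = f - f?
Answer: -71/50353355 - 11*I*√403/604240260 ≈ -1.41e-6 - 3.6546e-7*I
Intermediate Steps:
s(f) = 3 (s(f) = 3 + (f - f)/6 = 3 + (⅙)*0 = 3 + 0 = 3)
B = -664560 (B = 312*(-2130) = -664560)
R(Q, j) = 4*Q*j (R(Q, j) = (2*Q)*(2*j) = 4*Q*j)
1/(R(2145, √(s(12) - 406)) + B) = 1/(4*2145*√(3 - 406) - 664560) = 1/(4*2145*√(-403) - 664560) = 1/(4*2145*(I*√403) - 664560) = 1/(8580*I*√403 - 664560) = 1/(-664560 + 8580*I*√403)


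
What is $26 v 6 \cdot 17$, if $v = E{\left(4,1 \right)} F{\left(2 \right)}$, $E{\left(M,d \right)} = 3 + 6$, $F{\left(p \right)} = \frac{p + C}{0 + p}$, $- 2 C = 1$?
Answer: $17901$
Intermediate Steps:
$C = - \frac{1}{2}$ ($C = \left(- \frac{1}{2}\right) 1 = - \frac{1}{2} \approx -0.5$)
$F{\left(p \right)} = \frac{- \frac{1}{2} + p}{p}$ ($F{\left(p \right)} = \frac{p - \frac{1}{2}}{0 + p} = \frac{- \frac{1}{2} + p}{p}$)
$E{\left(M,d \right)} = 9$
$v = \frac{27}{4}$ ($v = 9 \frac{- \frac{1}{2} + 2}{2} = 9 \cdot \frac{1}{2} \cdot \frac{3}{2} = 9 \cdot \frac{3}{4} = \frac{27}{4} \approx 6.75$)
$26 v 6 \cdot 17 = 26 \cdot \frac{27}{4} \cdot 6 \cdot 17 = 26 \cdot \frac{81}{2} \cdot 17 = 1053 \cdot 17 = 17901$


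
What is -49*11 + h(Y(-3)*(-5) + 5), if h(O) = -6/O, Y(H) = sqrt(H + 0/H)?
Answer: -5393/10 - 3*I*sqrt(3)/10 ≈ -539.3 - 0.51962*I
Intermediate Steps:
Y(H) = sqrt(H) (Y(H) = sqrt(H + 0) = sqrt(H))
-49*11 + h(Y(-3)*(-5) + 5) = -49*11 - 6/(sqrt(-3)*(-5) + 5) = -539 - 6/((I*sqrt(3))*(-5) + 5) = -539 - 6/(-5*I*sqrt(3) + 5) = -539 - 6/(5 - 5*I*sqrt(3))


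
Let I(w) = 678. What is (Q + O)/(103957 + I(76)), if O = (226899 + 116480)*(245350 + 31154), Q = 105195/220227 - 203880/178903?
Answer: 1246930021069699161007/1374180906365645 ≈ 9.0740e+5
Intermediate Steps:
Q = -8693393225/13133090327 (Q = 105195*(1/220227) - 203880*1/178903 = 35065/73409 - 203880/178903 = -8693393225/13133090327 ≈ -0.66195)
O = 94945667016 (O = 343379*276504 = 94945667016)
(Q + O)/(103957 + I(76)) = (-8693393225/13133090327 + 94945667016)/(103957 + 678) = (1246930021069699161007/13133090327)/104635 = (1246930021069699161007/13133090327)*(1/104635) = 1246930021069699161007/1374180906365645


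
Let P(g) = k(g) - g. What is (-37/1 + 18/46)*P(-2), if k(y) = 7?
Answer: -7578/23 ≈ -329.48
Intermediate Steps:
P(g) = 7 - g
(-37/1 + 18/46)*P(-2) = (-37/1 + 18/46)*(7 - 1*(-2)) = (-37*1 + 18*(1/46))*(7 + 2) = (-37 + 9/23)*9 = -842/23*9 = -7578/23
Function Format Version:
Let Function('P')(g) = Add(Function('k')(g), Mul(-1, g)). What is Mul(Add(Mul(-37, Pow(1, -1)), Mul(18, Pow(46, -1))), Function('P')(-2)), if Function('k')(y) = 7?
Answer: Rational(-7578, 23) ≈ -329.48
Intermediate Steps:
Function('P')(g) = Add(7, Mul(-1, g))
Mul(Add(Mul(-37, Pow(1, -1)), Mul(18, Pow(46, -1))), Function('P')(-2)) = Mul(Add(Mul(-37, Pow(1, -1)), Mul(18, Pow(46, -1))), Add(7, Mul(-1, -2))) = Mul(Add(Mul(-37, 1), Mul(18, Rational(1, 46))), Add(7, 2)) = Mul(Add(-37, Rational(9, 23)), 9) = Mul(Rational(-842, 23), 9) = Rational(-7578, 23)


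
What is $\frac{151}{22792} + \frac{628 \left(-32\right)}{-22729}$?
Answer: $\frac{65922873}{74005624} \approx 0.89078$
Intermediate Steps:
$\frac{151}{22792} + \frac{628 \left(-32\right)}{-22729} = 151 \cdot \frac{1}{22792} - - \frac{20096}{22729} = \frac{151}{22792} + \frac{20096}{22729} = \frac{65922873}{74005624}$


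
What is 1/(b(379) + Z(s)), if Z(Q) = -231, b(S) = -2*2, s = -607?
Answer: -1/235 ≈ -0.0042553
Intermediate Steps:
b(S) = -4
1/(b(379) + Z(s)) = 1/(-4 - 231) = 1/(-235) = -1/235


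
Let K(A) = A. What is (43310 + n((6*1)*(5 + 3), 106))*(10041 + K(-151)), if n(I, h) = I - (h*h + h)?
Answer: 316638240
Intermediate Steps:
n(I, h) = I - h - h² (n(I, h) = I - (h² + h) = I - (h + h²) = I + (-h - h²) = I - h - h²)
(43310 + n((6*1)*(5 + 3), 106))*(10041 + K(-151)) = (43310 + ((6*1)*(5 + 3) - 1*106 - 1*106²))*(10041 - 151) = (43310 + (6*8 - 106 - 1*11236))*9890 = (43310 + (48 - 106 - 11236))*9890 = (43310 - 11294)*9890 = 32016*9890 = 316638240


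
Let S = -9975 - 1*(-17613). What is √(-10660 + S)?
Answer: I*√3022 ≈ 54.973*I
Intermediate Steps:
S = 7638 (S = -9975 + 17613 = 7638)
√(-10660 + S) = √(-10660 + 7638) = √(-3022) = I*√3022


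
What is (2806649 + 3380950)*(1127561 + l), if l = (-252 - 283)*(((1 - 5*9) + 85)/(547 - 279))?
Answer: 1869672219714387/268 ≈ 6.9764e+12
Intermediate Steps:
l = -21935/268 (l = -535*((1 - 45) + 85)/268 = -535*(-44 + 85)/268 = -21935/268 ≈ -81.847)
(2806649 + 3380950)*(1127561 + l) = (2806649 + 3380950)*(1127561 - 21935/268) = 6187599*(302164413/268) = 1869672219714387/268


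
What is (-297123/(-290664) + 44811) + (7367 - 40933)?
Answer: 1089604601/96888 ≈ 11246.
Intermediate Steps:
(-297123/(-290664) + 44811) + (7367 - 40933) = (-297123*(-1/290664) + 44811) - 33566 = (99041/96888 + 44811) - 33566 = 4341747209/96888 - 33566 = 1089604601/96888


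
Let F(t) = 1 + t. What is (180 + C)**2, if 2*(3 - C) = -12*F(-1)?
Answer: 33489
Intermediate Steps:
C = 3 (C = 3 - (-6)*(1 - 1) = 3 - (-6)*0 = 3 - 1/2*0 = 3 + 0 = 3)
(180 + C)**2 = (180 + 3)**2 = 183**2 = 33489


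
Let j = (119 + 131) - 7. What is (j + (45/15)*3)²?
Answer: 63504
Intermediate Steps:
j = 243 (j = 250 - 7 = 243)
(j + (45/15)*3)² = (243 + (45/15)*3)² = (243 + (45*(1/15))*3)² = (243 + 3*3)² = (243 + 9)² = 252² = 63504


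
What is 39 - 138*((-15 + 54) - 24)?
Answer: -2031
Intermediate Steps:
39 - 138*((-15 + 54) - 24) = 39 - 138*(39 - 24) = 39 - 138*15 = 39 - 2070 = -2031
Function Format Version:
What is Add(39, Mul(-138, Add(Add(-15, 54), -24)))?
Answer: -2031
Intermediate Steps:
Add(39, Mul(-138, Add(Add(-15, 54), -24))) = Add(39, Mul(-138, Add(39, -24))) = Add(39, Mul(-138, 15)) = Add(39, -2070) = -2031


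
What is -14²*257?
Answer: -50372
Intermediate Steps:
-14²*257 = -196*257 = -1*50372 = -50372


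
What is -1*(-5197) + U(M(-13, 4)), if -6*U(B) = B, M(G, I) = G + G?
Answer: 15604/3 ≈ 5201.3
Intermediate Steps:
M(G, I) = 2*G
U(B) = -B/6
-1*(-5197) + U(M(-13, 4)) = -1*(-5197) - (-13)/3 = 5197 - 1/6*(-26) = 5197 + 13/3 = 15604/3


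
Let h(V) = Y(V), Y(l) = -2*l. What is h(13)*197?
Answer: -5122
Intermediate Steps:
h(V) = -2*V
h(13)*197 = -2*13*197 = -26*197 = -5122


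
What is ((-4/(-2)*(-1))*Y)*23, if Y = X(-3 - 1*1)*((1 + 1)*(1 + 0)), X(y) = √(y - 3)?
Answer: -92*I*√7 ≈ -243.41*I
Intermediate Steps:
X(y) = √(-3 + y)
Y = 2*I*√7 (Y = √(-3 + (-3 - 1*1))*((1 + 1)*(1 + 0)) = √(-3 + (-3 - 1))*(2*1) = √(-3 - 4)*2 = √(-7)*2 = (I*√7)*2 = 2*I*√7 ≈ 5.2915*I)
((-4/(-2)*(-1))*Y)*23 = ((-4/(-2)*(-1))*(2*I*√7))*23 = ((-4*(-½)*(-1))*(2*I*√7))*23 = ((2*(-1))*(2*I*√7))*23 = -4*I*√7*23 = -92*I*√7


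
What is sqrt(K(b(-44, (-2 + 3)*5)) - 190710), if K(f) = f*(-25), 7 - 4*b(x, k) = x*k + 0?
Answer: I*sqrt(768515)/2 ≈ 438.33*I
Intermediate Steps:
b(x, k) = 7/4 - k*x/4 (b(x, k) = 7/4 - (x*k + 0)/4 = 7/4 - (k*x + 0)/4 = 7/4 - k*x/4)
K(f) = -25*f
sqrt(K(b(-44, (-2 + 3)*5)) - 190710) = sqrt(-25*(7/4 - 1/4*(-2 + 3)*5*(-44)) - 190710) = sqrt(-25*(7/4 - 1/4*1*5*(-44)) - 190710) = sqrt(-25*(7/4 - 1/4*5*(-44)) - 190710) = sqrt(-25*(7/4 + 55) - 190710) = sqrt(-25*227/4 - 190710) = sqrt(-5675/4 - 190710) = sqrt(-768515/4) = I*sqrt(768515)/2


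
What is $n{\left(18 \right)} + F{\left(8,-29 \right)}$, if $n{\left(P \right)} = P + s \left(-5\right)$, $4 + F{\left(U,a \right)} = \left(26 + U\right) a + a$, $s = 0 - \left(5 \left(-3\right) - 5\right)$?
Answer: $-1101$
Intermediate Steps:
$s = 20$ ($s = 0 - \left(-15 - 5\right) = 0 - -20 = 0 + 20 = 20$)
$F{\left(U,a \right)} = -4 + a + a \left(26 + U\right)$ ($F{\left(U,a \right)} = -4 + \left(\left(26 + U\right) a + a\right) = -4 + \left(a \left(26 + U\right) + a\right) = -4 + \left(a + a \left(26 + U\right)\right) = -4 + a + a \left(26 + U\right)$)
$n{\left(P \right)} = -100 + P$ ($n{\left(P \right)} = P + 20 \left(-5\right) = P - 100 = -100 + P$)
$n{\left(18 \right)} + F{\left(8,-29 \right)} = \left(-100 + 18\right) + \left(-4 + 27 \left(-29\right) + 8 \left(-29\right)\right) = -82 - 1019 = -1101$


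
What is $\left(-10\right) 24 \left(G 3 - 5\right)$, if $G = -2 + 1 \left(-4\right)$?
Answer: $5520$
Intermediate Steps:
$G = -6$ ($G = -2 - 4 = -6$)
$\left(-10\right) 24 \left(G 3 - 5\right) = \left(-10\right) 24 \left(\left(-6\right) 3 - 5\right) = - 240 \left(-18 - 5\right) = \left(-240\right) \left(-23\right) = 5520$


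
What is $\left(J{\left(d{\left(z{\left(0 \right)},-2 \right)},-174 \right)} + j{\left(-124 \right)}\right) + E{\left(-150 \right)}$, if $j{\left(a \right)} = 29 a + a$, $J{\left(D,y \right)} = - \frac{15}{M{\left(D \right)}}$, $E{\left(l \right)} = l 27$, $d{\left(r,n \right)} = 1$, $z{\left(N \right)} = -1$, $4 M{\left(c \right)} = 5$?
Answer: $-7782$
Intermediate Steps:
$M{\left(c \right)} = \frac{5}{4}$ ($M{\left(c \right)} = \frac{1}{4} \cdot 5 = \frac{5}{4}$)
$E{\left(l \right)} = 27 l$
$J{\left(D,y \right)} = -12$ ($J{\left(D,y \right)} = - \frac{15}{\frac{5}{4}} = \left(-15\right) \frac{4}{5} = -12$)
$j{\left(a \right)} = 30 a$
$\left(J{\left(d{\left(z{\left(0 \right)},-2 \right)},-174 \right)} + j{\left(-124 \right)}\right) + E{\left(-150 \right)} = \left(-12 + 30 \left(-124\right)\right) + 27 \left(-150\right) = \left(-12 - 3720\right) - 4050 = -3732 - 4050 = -7782$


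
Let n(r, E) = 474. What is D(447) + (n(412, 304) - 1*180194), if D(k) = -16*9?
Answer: -179864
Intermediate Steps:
D(k) = -144
D(447) + (n(412, 304) - 1*180194) = -144 + (474 - 1*180194) = -144 + (474 - 180194) = -144 - 179720 = -179864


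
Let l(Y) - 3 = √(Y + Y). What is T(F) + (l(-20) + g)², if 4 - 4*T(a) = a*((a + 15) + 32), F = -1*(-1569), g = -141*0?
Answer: -633906 + 12*I*√10 ≈ -6.3391e+5 + 37.947*I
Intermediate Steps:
g = 0
l(Y) = 3 + √2*√Y (l(Y) = 3 + √(Y + Y) = 3 + √(2*Y) = 3 + √2*√Y)
F = 1569
T(a) = 1 - a*(47 + a)/4 (T(a) = 1 - a*((a + 15) + 32)/4 = 1 - a*((15 + a) + 32)/4 = 1 - a*(47 + a)/4)
T(F) + (l(-20) + g)² = (1 - 47/4*1569 - ¼*1569²) + ((3 + √2*√(-20)) + 0)² = (1 - 73743/4 - ¼*2461761) + ((3 + √2*(2*I*√5)) + 0)² = (1 - 73743/4 - 2461761/4) + ((3 + 2*I*√10) + 0)² = -633875 + (3 + 2*I*√10)²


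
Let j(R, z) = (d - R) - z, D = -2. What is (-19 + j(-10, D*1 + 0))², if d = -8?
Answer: 225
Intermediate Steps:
j(R, z) = -8 - R - z (j(R, z) = (-8 - R) - z = -8 - R - z)
(-19 + j(-10, D*1 + 0))² = (-19 + (-8 - 1*(-10) - (-2*1 + 0)))² = (-19 + (-8 + 10 - (-2 + 0)))² = (-19 + (-8 + 10 - 1*(-2)))² = (-19 + (-8 + 10 + 2))² = (-19 + 4)² = (-15)² = 225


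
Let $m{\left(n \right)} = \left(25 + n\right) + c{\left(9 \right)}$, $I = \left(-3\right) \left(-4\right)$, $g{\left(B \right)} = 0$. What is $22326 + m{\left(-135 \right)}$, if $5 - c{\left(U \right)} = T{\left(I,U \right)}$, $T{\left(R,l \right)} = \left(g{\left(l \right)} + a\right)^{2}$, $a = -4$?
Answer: $22205$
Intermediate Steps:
$I = 12$
$T{\left(R,l \right)} = 16$ ($T{\left(R,l \right)} = \left(0 - 4\right)^{2} = \left(-4\right)^{2} = 16$)
$c{\left(U \right)} = -11$ ($c{\left(U \right)} = 5 - 16 = -11$)
$m{\left(n \right)} = 14 + n$ ($m{\left(n \right)} = \left(25 + n\right) - 11 = 14 + n$)
$22326 + m{\left(-135 \right)} = 22326 + \left(14 - 135\right) = 22326 - 121 = 22205$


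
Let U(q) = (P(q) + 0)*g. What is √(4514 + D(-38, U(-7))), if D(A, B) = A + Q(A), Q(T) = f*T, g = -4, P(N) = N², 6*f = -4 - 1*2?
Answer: √4514 ≈ 67.186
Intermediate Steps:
f = -1 (f = (-4 - 1*2)/6 = (-4 - 2)/6 = (⅙)*(-6) = -1)
Q(T) = -T
U(q) = -4*q² (U(q) = (q² + 0)*(-4) = q²*(-4) = -4*q²)
D(A, B) = 0 (D(A, B) = A - A = 0)
√(4514 + D(-38, U(-7))) = √(4514 + 0) = √4514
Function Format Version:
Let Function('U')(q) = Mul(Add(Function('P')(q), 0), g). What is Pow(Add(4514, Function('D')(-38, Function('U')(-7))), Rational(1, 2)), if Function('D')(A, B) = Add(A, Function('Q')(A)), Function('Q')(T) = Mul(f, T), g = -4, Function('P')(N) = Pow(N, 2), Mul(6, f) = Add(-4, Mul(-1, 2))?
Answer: Pow(4514, Rational(1, 2)) ≈ 67.186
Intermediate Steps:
f = -1 (f = Mul(Rational(1, 6), Add(-4, Mul(-1, 2))) = Mul(Rational(1, 6), Add(-4, -2)) = Mul(Rational(1, 6), -6) = -1)
Function('Q')(T) = Mul(-1, T)
Function('U')(q) = Mul(-4, Pow(q, 2)) (Function('U')(q) = Mul(Add(Pow(q, 2), 0), -4) = Mul(Pow(q, 2), -4) = Mul(-4, Pow(q, 2)))
Function('D')(A, B) = 0 (Function('D')(A, B) = Add(A, Mul(-1, A)) = 0)
Pow(Add(4514, Function('D')(-38, Function('U')(-7))), Rational(1, 2)) = Pow(Add(4514, 0), Rational(1, 2)) = Pow(4514, Rational(1, 2))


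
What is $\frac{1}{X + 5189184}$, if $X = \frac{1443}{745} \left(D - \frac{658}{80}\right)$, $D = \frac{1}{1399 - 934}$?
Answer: $\frac{923800}{4793753465891} \approx 1.9271 \cdot 10^{-7}$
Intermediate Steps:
$D = \frac{1}{465} \approx 0.0021505$
$X = - \frac{14713309}{923800}$ ($X = \frac{1443}{745} \left(\frac{1}{465} - \frac{658}{80}\right) = 1443 \cdot \frac{1}{745} \left(\frac{1}{465} - \frac{329}{40}\right) = \frac{1443 \left(\frac{1}{465} - \frac{329}{40}\right)}{745} = \frac{1443}{745} \left(- \frac{30589}{3720}\right) = - \frac{14713309}{923800} \approx -15.927$)
$\frac{1}{X + 5189184} = \frac{1}{- \frac{14713309}{923800} + 5189184} = \frac{1}{\frac{4793753465891}{923800}} = \frac{923800}{4793753465891}$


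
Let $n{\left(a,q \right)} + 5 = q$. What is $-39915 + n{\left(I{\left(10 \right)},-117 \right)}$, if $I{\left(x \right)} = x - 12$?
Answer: $-40037$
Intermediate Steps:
$I{\left(x \right)} = -12 + x$
$n{\left(a,q \right)} = -5 + q$
$-39915 + n{\left(I{\left(10 \right)},-117 \right)} = -39915 - 122 = -40037$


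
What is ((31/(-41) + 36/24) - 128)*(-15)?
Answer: 156525/82 ≈ 1908.8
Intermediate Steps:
((31/(-41) + 36/24) - 128)*(-15) = ((31*(-1/41) + 36*(1/24)) - 128)*(-15) = ((-31/41 + 3/2) - 128)*(-15) = (61/82 - 128)*(-15) = -10435/82*(-15) = 156525/82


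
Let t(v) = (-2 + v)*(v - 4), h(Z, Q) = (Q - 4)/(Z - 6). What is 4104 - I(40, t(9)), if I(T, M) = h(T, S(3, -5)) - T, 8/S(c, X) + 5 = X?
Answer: 352252/85 ≈ 4144.1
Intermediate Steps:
S(c, X) = 8/(-5 + X)
h(Z, Q) = (-4 + Q)/(-6 + Z)
t(v) = (-4 + v)*(-2 + v) (t(v) = (-2 + v)*(-4 + v) = (-4 + v)*(-2 + v))
I(T, M) = -T - 24/(5*(-6 + T)) (I(T, M) = (-4 + 8/(-5 - 5))/(-6 + T) - T = (-4 + 8/(-10))/(-6 + T) - T = (-4 + 8*(-⅒))/(-6 + T) - T = (-4 - ⅘)/(-6 + T) - T = -24/5/(-6 + T) - T = -24/(5*(-6 + T)) - T = -T - 24/(5*(-6 + T)))
4104 - I(40, t(9)) = 4104 - (-24/5 - 1*40*(-6 + 40))/(-6 + 40) = 4104 - (-24/5 - 1*40*34)/34 = 4104 - (-24/5 - 1360)/34 = 4104 - (-6824)/(34*5) = 4104 - 1*(-3412/85) = 4104 + 3412/85 = 352252/85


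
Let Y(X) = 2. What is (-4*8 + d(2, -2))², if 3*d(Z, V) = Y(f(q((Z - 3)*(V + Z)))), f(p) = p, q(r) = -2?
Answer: 8836/9 ≈ 981.78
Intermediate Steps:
d(Z, V) = ⅔ (d(Z, V) = (⅓)*2 = ⅔)
(-4*8 + d(2, -2))² = (-4*8 + ⅔)² = (-32 + ⅔)² = (-94/3)² = 8836/9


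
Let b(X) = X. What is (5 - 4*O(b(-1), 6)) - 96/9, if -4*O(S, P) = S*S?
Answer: -14/3 ≈ -4.6667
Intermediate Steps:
O(S, P) = -S²/4 (O(S, P) = -S*S/4 = -S²/4)
(5 - 4*O(b(-1), 6)) - 96/9 = (5 - (-1)*(-1)²) - 96/9 = (5 - (-1)) - 96/9 = (5 - 4*(-¼)) - 12*8/9 = (5 + 1) - 32/3 = 6 - 32/3 = -14/3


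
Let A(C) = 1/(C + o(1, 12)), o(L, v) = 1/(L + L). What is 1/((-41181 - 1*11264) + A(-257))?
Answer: -513/26904287 ≈ -1.9068e-5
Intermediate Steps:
o(L, v) = 1/(2*L)
A(C) = 1/(½ + C) (A(C) = 1/(C + (½)/1) = 1/(C + (½)*1) = 1/(C + ½) = 1/(½ + C))
1/((-41181 - 1*11264) + A(-257)) = 1/((-41181 - 1*11264) + 2/(1 + 2*(-257))) = 1/((-41181 - 11264) + 2/(1 - 514)) = 1/(-52445 + 2/(-513)) = 1/(-52445 + 2*(-1/513)) = 1/(-52445 - 2/513) = 1/(-26904287/513) = -513/26904287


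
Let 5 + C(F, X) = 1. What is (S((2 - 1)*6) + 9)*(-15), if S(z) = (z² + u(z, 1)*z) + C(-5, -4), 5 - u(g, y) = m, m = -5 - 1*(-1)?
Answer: -1425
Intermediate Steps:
m = -4 (m = -5 + 1 = -4)
u(g, y) = 9 (u(g, y) = 5 - 1*(-4) = 5 + 4 = 9)
C(F, X) = -4 (C(F, X) = -5 + 1 = -4)
S(z) = -4 + z² + 9*z (S(z) = (z² + 9*z) - 4 = -4 + z² + 9*z)
(S((2 - 1)*6) + 9)*(-15) = ((-4 + ((2 - 1)*6)² + 9*((2 - 1)*6)) + 9)*(-15) = ((-4 + (1*6)² + 9*(1*6)) + 9)*(-15) = ((-4 + 6² + 9*6) + 9)*(-15) = ((-4 + 36 + 54) + 9)*(-15) = (86 + 9)*(-15) = 95*(-15) = -1425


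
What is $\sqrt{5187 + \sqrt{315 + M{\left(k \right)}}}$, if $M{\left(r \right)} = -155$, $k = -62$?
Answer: $\sqrt{5187 + 4 \sqrt{10}} \approx 72.109$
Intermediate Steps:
$\sqrt{5187 + \sqrt{315 + M{\left(k \right)}}} = \sqrt{5187 + \sqrt{315 - 155}} = \sqrt{5187 + \sqrt{160}} = \sqrt{5187 + 4 \sqrt{10}}$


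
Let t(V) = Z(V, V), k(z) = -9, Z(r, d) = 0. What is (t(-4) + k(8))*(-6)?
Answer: 54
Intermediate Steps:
t(V) = 0
(t(-4) + k(8))*(-6) = (0 - 9)*(-6) = -9*(-6) = 54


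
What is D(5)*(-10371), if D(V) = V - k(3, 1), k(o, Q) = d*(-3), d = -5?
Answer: 103710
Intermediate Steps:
k(o, Q) = 15 (k(o, Q) = -5*(-3) = 15)
D(V) = -15 + V (D(V) = V - 1*15 = V - 15 = -15 + V)
D(5)*(-10371) = (-15 + 5)*(-10371) = -10*(-10371) = 103710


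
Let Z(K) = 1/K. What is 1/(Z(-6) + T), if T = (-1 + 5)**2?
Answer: 6/95 ≈ 0.063158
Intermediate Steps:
T = 16 (T = 4**2 = 16)
1/(Z(-6) + T) = 1/(1/(-6) + 16) = 1/(-1/6 + 16) = 1/(95/6) = 6/95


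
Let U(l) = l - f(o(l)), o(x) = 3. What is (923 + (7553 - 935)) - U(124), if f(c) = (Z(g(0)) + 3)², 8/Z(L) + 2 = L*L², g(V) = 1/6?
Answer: 1377978562/185761 ≈ 7418.0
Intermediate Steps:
g(V) = ⅙
Z(L) = 8/(-2 + L³) (Z(L) = 8/(-2 + L*L²) = 8/(-2 + L³))
f(c) = 189225/185761 (f(c) = (8/(-2 + (⅙)³) + 3)² = (8/(-2 + 1/216) + 3)² = (8/(-431/216) + 3)² = (8*(-216/431) + 3)² = (-1728/431 + 3)² = (-435/431)² = 189225/185761)
U(l) = -189225/185761 + l (U(l) = l - 1*189225/185761 = l - 189225/185761 = -189225/185761 + l)
(923 + (7553 - 935)) - U(124) = (923 + (7553 - 935)) - (-189225/185761 + 124) = (923 + 6618) - 1*22845139/185761 = 7541 - 22845139/185761 = 1377978562/185761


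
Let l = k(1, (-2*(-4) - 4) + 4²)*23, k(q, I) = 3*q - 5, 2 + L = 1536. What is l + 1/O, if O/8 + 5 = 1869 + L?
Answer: -1250463/27184 ≈ -46.000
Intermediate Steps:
L = 1534 (L = -2 + 1536 = 1534)
O = 27184 (O = -40 + 8*(1869 + 1534) = -40 + 8*3403 = -40 + 27224 = 27184)
k(q, I) = -5 + 3*q
l = -46 (l = (-5 + 3*1)*23 = (-5 + 3)*23 = -2*23 = -46)
l + 1/O = -46 + 1/27184 = -1250463/27184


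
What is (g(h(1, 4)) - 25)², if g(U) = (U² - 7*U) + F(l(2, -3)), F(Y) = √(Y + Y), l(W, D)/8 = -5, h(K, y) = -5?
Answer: 1145 + 280*I*√5 ≈ 1145.0 + 626.1*I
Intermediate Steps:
l(W, D) = -40 (l(W, D) = 8*(-5) = -40)
F(Y) = √2*√Y (F(Y) = √(2*Y) = √2*√Y)
g(U) = U² - 7*U + 4*I*√5 (g(U) = (U² - 7*U) + √2*√(-40) = (U² - 7*U) + √2*(2*I*√10) = (U² - 7*U) + 4*I*√5 = U² - 7*U + 4*I*√5)
(g(h(1, 4)) - 25)² = (((-5)² - 7*(-5) + 4*I*√5) - 25)² = ((25 + 35 + 4*I*√5) - 25)² = ((60 + 4*I*√5) - 25)² = (35 + 4*I*√5)²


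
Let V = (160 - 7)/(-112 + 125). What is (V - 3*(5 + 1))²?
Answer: 6561/169 ≈ 38.823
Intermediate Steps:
V = 153/13 ≈ 11.769
(V - 3*(5 + 1))² = (153/13 - 3*(5 + 1))² = (153/13 - 3*6)² = (153/13 - 18)² = (-81/13)² = 6561/169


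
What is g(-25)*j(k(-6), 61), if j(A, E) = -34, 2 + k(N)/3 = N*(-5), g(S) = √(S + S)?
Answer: -170*I*√2 ≈ -240.42*I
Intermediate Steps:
g(S) = √2*√S (g(S) = √(2*S) = √2*√S)
k(N) = -6 - 15*N (k(N) = -6 + 3*(N*(-5)) = -6 + 3*(-5*N) = -6 - 15*N)
g(-25)*j(k(-6), 61) = (√2*√(-25))*(-34) = (√2*(5*I))*(-34) = (5*I*√2)*(-34) = -170*I*√2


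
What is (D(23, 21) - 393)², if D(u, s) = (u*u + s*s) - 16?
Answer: 314721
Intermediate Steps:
D(u, s) = -16 + s² + u² (D(u, s) = (u² + s²) - 16 = (s² + u²) - 16 = -16 + s² + u²)
(D(23, 21) - 393)² = ((-16 + 21² + 23²) - 393)² = ((-16 + 441 + 529) - 393)² = (954 - 393)² = 561² = 314721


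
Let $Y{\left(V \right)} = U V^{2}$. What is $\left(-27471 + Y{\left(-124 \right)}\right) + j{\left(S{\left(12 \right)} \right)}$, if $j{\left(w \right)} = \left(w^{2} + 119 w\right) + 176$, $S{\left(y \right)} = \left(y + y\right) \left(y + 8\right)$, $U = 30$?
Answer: $721505$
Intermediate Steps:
$S{\left(y \right)} = 2 y \left(8 + y\right)$
$Y{\left(V \right)} = 30 V^{2}$
$j{\left(w \right)} = 176 + w^{2} + 119 w$
$\left(-27471 + Y{\left(-124 \right)}\right) + j{\left(S{\left(12 \right)} \right)} = \left(-27471 + 30 \left(-124\right)^{2}\right) + \left(176 + \left(2 \cdot 12 \left(8 + 12\right)\right)^{2} + 119 \cdot 2 \cdot 12 \left(8 + 12\right)\right) = \left(-27471 + 30 \cdot 15376\right) + \left(176 + \left(2 \cdot 12 \cdot 20\right)^{2} + 119 \cdot 2 \cdot 12 \cdot 20\right) = \left(-27471 + 461280\right) + \left(176 + 480^{2} + 119 \cdot 480\right) = 433809 + \left(176 + 230400 + 57120\right) = 433809 + 287696 = 721505$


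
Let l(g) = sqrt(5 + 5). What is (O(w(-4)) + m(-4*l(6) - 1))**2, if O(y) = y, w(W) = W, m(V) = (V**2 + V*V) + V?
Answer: 101929 + 7608*sqrt(10) ≈ 1.2599e+5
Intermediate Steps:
l(g) = sqrt(10)
m(V) = V + 2*V**2 (m(V) = (V**2 + V**2) + V = 2*V**2 + V = V + 2*V**2)
(O(w(-4)) + m(-4*l(6) - 1))**2 = (-4 + (-4*sqrt(10) - 1)*(1 + 2*(-4*sqrt(10) - 1)))**2 = (-4 + (-1 - 4*sqrt(10))*(1 + 2*(-1 - 4*sqrt(10))))**2 = (-4 + (-1 - 4*sqrt(10))*(1 + (-2 - 8*sqrt(10))))**2 = (-4 + (-1 - 4*sqrt(10))*(-1 - 8*sqrt(10)))**2 = (-4 + (-1 - 8*sqrt(10))*(-1 - 4*sqrt(10)))**2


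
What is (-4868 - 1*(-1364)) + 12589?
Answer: 9085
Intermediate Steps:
(-4868 - 1*(-1364)) + 12589 = (-4868 + 1364) + 12589 = -3504 + 12589 = 9085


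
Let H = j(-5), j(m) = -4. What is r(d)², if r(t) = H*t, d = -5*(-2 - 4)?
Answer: 14400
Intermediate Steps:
H = -4
d = 30 (d = -5*(-6) = 30)
r(t) = -4*t
r(d)² = (-4*30)² = (-120)² = 14400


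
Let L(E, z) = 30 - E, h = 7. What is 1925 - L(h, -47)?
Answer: 1902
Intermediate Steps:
1925 - L(h, -47) = 1925 - (30 - 1*7) = 1925 - (30 - 7) = 1925 - 1*23 = 1925 - 23 = 1902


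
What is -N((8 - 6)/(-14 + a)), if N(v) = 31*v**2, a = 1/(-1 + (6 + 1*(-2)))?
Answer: -1116/1681 ≈ -0.66389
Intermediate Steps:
a = 1/3 (a = 1/(-1 + (6 - 2)) = 1/(-1 + 4) = 1/3 ≈ 0.33333)
-N((8 - 6)/(-14 + a)) = -31*((8 - 6)/(-14 + 1/3))**2 = -31*(2/(-41/3))**2 = -31*(2*(-3/41))**2 = -31*(-6/41)**2 = -31*36/1681 = -1*1116/1681 = -1116/1681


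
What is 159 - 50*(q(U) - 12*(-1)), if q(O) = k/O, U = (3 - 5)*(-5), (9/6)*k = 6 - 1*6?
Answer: -441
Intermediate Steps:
k = 0 (k = 2*(6 - 1*6)/3 = 2*(6 - 6)/3 = (⅔)*0 = 0)
U = 10 (U = -2*(-5) = 10)
q(O) = 0 (q(O) = 0/O = 0)
159 - 50*(q(U) - 12*(-1)) = 159 - 50*(0 - 12*(-1)) = 159 - 50*(0 - 1*(-12)) = 159 - 50*(0 + 12) = 159 - 50*12 = 159 - 600 = -441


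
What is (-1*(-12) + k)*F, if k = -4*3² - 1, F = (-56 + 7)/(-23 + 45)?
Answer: 1225/22 ≈ 55.682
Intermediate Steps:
F = -49/22 ≈ -2.2273
k = -37 (k = -4*9 - 1 = -36 - 1 = -37)
(-1*(-12) + k)*F = (-1*(-12) - 37)*(-49/22) = (12 - 37)*(-49/22) = -25*(-49/22) = 1225/22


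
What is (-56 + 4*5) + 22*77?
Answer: 1658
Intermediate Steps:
(-56 + 4*5) + 22*77 = (-56 + 20) + 1694 = -36 + 1694 = 1658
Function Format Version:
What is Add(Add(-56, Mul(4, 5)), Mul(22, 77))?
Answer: 1658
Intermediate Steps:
Add(Add(-56, Mul(4, 5)), Mul(22, 77)) = Add(Add(-56, 20), 1694) = Add(-36, 1694) = 1658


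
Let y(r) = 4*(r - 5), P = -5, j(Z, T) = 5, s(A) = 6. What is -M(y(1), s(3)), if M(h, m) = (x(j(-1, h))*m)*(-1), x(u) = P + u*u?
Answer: 120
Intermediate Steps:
x(u) = -5 + u² (x(u) = -5 + u*u = -5 + u²)
y(r) = -20 + 4*r (y(r) = 4*(-5 + r) = -20 + 4*r)
M(h, m) = -20*m (M(h, m) = ((-5 + 5²)*m)*(-1) = ((-5 + 25)*m)*(-1) = (20*m)*(-1) = -20*m)
-M(y(1), s(3)) = -(-20)*6 = -1*(-120) = 120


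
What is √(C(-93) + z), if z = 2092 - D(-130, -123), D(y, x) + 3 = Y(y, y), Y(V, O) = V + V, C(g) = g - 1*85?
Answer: √2177 ≈ 46.658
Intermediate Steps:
C(g) = -85 + g (C(g) = g - 85 = -85 + g)
Y(V, O) = 2*V
D(y, x) = -3 + 2*y
z = 2355 (z = 2092 - (-3 + 2*(-130)) = 2092 - (-3 - 260) = 2092 - 1*(-263) = 2092 + 263 = 2355)
√(C(-93) + z) = √((-85 - 93) + 2355) = √(-178 + 2355) = √2177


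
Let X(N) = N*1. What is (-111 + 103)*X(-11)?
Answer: 88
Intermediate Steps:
X(N) = N
(-111 + 103)*X(-11) = (-111 + 103)*(-11) = -8*(-11) = 88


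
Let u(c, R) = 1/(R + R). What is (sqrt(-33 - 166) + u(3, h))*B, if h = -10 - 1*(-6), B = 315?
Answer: -315/8 + 315*I*sqrt(199) ≈ -39.375 + 4443.6*I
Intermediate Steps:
h = -4 (h = -10 + 6 = -4)
u(c, R) = 1/(2*R)
(sqrt(-33 - 166) + u(3, h))*B = (sqrt(-33 - 166) + (1/2)/(-4))*315 = (sqrt(-199) + (1/2)*(-1/4))*315 = (I*sqrt(199) - 1/8)*315 = (-1/8 + I*sqrt(199))*315 = -315/8 + 315*I*sqrt(199)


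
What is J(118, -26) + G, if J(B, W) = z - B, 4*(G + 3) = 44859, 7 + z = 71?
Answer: 44631/4 ≈ 11158.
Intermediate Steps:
z = 64 (z = -7 + 71 = 64)
G = 44847/4 (G = -3 + (1/4)*44859 = -3 + 44859/4 = 44847/4 ≈ 11212.)
J(B, W) = 64 - B
J(118, -26) + G = (64 - 1*118) + 44847/4 = (64 - 118) + 44847/4 = -54 + 44847/4 = 44631/4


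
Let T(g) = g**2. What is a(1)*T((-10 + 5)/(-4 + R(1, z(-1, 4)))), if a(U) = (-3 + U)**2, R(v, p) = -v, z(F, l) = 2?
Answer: 4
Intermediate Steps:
a(1)*T((-10 + 5)/(-4 + R(1, z(-1, 4)))) = (-3 + 1)**2*((-10 + 5)/(-4 - 1*1))**2 = (-2)**2*(-5/(-4 - 1))**2 = 4*(-5/(-5))**2 = 4*(-5*(-1/5))**2 = 4*1**2 = 4*1 = 4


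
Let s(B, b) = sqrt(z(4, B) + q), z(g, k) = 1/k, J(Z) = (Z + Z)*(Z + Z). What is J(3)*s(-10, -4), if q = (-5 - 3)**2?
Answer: 54*sqrt(710)/5 ≈ 287.77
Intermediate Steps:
J(Z) = 4*Z**2 (J(Z) = (2*Z)*(2*Z) = 4*Z**2)
q = 64 (q = (-8)**2 = 64)
s(B, b) = sqrt(64 + 1/B) (s(B, b) = sqrt(1/B + 64) = sqrt(64 + 1/B))
J(3)*s(-10, -4) = (4*3**2)*sqrt(64 + 1/(-10)) = (4*9)*sqrt(64 - 1/10) = 36*sqrt(639/10) = 36*(3*sqrt(710)/10) = 54*sqrt(710)/5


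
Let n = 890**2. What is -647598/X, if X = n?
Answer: -323799/396050 ≈ -0.81757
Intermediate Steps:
n = 792100
X = 792100
-647598/X = -647598/792100 = -647598*1/792100 = -323799/396050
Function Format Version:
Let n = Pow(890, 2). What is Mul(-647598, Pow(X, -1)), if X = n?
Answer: Rational(-323799, 396050) ≈ -0.81757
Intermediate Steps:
n = 792100
X = 792100
Mul(-647598, Pow(X, -1)) = Mul(-647598, Pow(792100, -1)) = Mul(-647598, Rational(1, 792100)) = Rational(-323799, 396050)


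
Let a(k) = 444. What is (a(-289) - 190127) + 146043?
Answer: -43640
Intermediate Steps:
(a(-289) - 190127) + 146043 = (444 - 190127) + 146043 = -189683 + 146043 = -43640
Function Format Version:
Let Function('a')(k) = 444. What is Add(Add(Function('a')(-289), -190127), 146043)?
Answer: -43640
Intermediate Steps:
Add(Add(Function('a')(-289), -190127), 146043) = Add(Add(444, -190127), 146043) = Add(-189683, 146043) = -43640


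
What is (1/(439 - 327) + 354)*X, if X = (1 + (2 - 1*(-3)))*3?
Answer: 356841/56 ≈ 6372.2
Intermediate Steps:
X = 18 (X = (1 + (2 + 3))*3 = (1 + 5)*3 = 6*3 = 18)
(1/(439 - 327) + 354)*X = (1/(439 - 327) + 354)*18 = (1/112 + 354)*18 = (39649/112)*18 = 356841/56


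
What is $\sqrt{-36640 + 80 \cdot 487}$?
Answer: $4 \sqrt{145} \approx 48.166$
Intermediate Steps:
$\sqrt{-36640 + 80 \cdot 487} = \sqrt{-36640 + 38960} = \sqrt{2320} = 4 \sqrt{145}$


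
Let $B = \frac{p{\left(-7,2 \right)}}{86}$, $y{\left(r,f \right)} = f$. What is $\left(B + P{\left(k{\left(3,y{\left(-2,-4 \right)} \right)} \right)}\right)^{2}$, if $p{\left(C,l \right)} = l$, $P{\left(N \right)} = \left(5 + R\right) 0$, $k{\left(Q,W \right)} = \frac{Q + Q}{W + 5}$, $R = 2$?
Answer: $\frac{1}{1849} \approx 0.00054083$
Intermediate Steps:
$k{\left(Q,W \right)} = \frac{2 Q}{5 + W}$
$P{\left(N \right)} = 0$ ($P{\left(N \right)} = \left(5 + 2\right) 0 = 7 \cdot 0 = 0$)
$B = \frac{1}{43}$ ($B = \frac{2}{86} = 2 \cdot \frac{1}{86} = \frac{1}{43} \approx 0.023256$)
$\left(B + P{\left(k{\left(3,y{\left(-2,-4 \right)} \right)} \right)}\right)^{2} = \left(\frac{1}{43} + 0\right)^{2} = \left(\frac{1}{43}\right)^{2} = \frac{1}{1849}$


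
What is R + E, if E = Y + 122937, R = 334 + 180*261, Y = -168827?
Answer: 1424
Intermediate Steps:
R = 47314 (R = 334 + 46980 = 47314)
E = -45890 (E = -168827 + 122937 = -45890)
R + E = 47314 - 45890 = 1424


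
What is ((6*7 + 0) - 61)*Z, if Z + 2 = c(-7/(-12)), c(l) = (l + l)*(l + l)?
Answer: 437/36 ≈ 12.139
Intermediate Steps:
c(l) = 4*l**2 (c(l) = (2*l)*(2*l) = 4*l**2)
Z = -23/36 (Z = -2 + 4*(-7/(-12))**2 = -2 + 4*(-7*(-1/12))**2 = -2 + 4*(7/12)**2 = -2 + 4*(49/144) = -2 + 49/36 = -23/36 ≈ -0.63889)
((6*7 + 0) - 61)*Z = ((6*7 + 0) - 61)*(-23/36) = ((42 + 0) - 61)*(-23/36) = (42 - 61)*(-23/36) = -19*(-23/36) = 437/36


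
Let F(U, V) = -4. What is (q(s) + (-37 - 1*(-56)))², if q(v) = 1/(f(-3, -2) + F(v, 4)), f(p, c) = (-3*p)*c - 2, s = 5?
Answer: 207025/576 ≈ 359.42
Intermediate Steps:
f(p, c) = -2 - 3*c*p (f(p, c) = -3*c*p - 2 = -2 - 3*c*p)
q(v) = -1/24 (q(v) = 1/((-2 - 3*(-2)*(-3)) - 4) = 1/((-2 - 18) - 4) = 1/(-20 - 4) = 1/(-24) = -1/24)
(q(s) + (-37 - 1*(-56)))² = (-1/24 + (-37 - 1*(-56)))² = (-1/24 + (-37 + 56))² = (-1/24 + 19)² = (455/24)² = 207025/576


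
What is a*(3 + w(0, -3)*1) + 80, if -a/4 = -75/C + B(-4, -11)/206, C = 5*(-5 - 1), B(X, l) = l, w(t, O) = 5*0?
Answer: 5216/103 ≈ 50.641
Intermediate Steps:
w(t, O) = 0
C = -30 (C = 5*(-6) = -30)
a = -1008/103 (a = -4*(-75/(-30) - 11/206) = -4*(-75*(-1/30) - 11*1/206) = -4*(5/2 - 11/206) = -4*252/103 = -1008/103 ≈ -9.7864)
a*(3 + w(0, -3)*1) + 80 = -1008*(3 + 0*1)/103 + 80 = -1008*(3 + 0)/103 + 80 = -1008/103*3 + 80 = -3024/103 + 80 = 5216/103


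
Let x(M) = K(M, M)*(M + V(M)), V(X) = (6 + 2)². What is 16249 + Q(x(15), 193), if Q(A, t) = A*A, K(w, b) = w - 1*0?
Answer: 1420474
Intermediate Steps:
K(w, b) = w (K(w, b) = w + 0 = w)
V(X) = 64 (V(X) = 8² = 64)
x(M) = M*(64 + M) (x(M) = M*(M + 64) = M*(64 + M))
Q(A, t) = A²
16249 + Q(x(15), 193) = 16249 + (15*(64 + 15))² = 16249 + (15*79)² = 16249 + 1185² = 16249 + 1404225 = 1420474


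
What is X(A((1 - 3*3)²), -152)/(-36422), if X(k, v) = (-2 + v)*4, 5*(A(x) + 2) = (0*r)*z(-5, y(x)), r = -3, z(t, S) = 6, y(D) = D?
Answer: 308/18211 ≈ 0.016913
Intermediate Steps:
A(x) = -2 (A(x) = -2 + ((0*(-3))*6)/5 = -2 + (0*6)/5 = -2 + (⅕)*0 = -2 + 0 = -2)
X(k, v) = -8 + 4*v
X(A((1 - 3*3)²), -152)/(-36422) = (-8 + 4*(-152))/(-36422) = (-8 - 608)*(-1/36422) = -616*(-1/36422) = 308/18211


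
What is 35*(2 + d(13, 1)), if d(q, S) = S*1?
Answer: 105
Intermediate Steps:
d(q, S) = S
35*(2 + d(13, 1)) = 35*(2 + 1) = 35*3 = 105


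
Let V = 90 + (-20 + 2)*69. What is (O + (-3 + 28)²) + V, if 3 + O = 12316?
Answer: 11786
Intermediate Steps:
O = 12313 (O = -3 + 12316 = 12313)
V = -1152 (V = 90 - 18*69 = 90 - 1242 = -1152)
(O + (-3 + 28)²) + V = (12313 + (-3 + 28)²) - 1152 = (12313 + 25²) - 1152 = (12313 + 625) - 1152 = 12938 - 1152 = 11786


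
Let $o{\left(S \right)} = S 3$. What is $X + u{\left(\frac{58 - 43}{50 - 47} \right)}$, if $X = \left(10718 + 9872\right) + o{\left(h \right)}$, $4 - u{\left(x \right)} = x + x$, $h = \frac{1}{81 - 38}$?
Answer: $\frac{885115}{43} \approx 20584.0$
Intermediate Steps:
$h = \frac{1}{43} \approx 0.023256$
$u{\left(x \right)} = 4 - 2 x$ ($u{\left(x \right)} = 4 - \left(x + x\right) = 4 - 2 x$)
$o{\left(S \right)} = 3 S$
$X = \frac{885373}{43}$ ($X = \left(10718 + 9872\right) + 3 \cdot \frac{1}{43} = 20590 + \frac{3}{43} = \frac{885373}{43} \approx 20590.0$)
$X + u{\left(\frac{58 - 43}{50 - 47} \right)} = \frac{885373}{43} + \left(4 - 2 \frac{58 - 43}{50 - 47}\right) = \frac{885373}{43} + \left(4 - 2 \cdot \frac{15}{3}\right) = \frac{885373}{43} + \left(4 - 2 \cdot 15 \cdot \frac{1}{3}\right) = \frac{885373}{43} + \left(4 - 10\right) = \frac{885373}{43} - 6 = \frac{885115}{43}$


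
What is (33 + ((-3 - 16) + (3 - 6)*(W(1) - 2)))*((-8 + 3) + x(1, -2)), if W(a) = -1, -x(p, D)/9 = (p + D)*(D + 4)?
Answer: 299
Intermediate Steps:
x(p, D) = -9*(4 + D)*(D + p) (x(p, D) = -9*(p + D)*(D + 4) = -9*(D + p)*(4 + D) = -9*(4 + D)*(D + p))
(33 + ((-3 - 16) + (3 - 6)*(W(1) - 2)))*((-8 + 3) + x(1, -2)) = (33 + ((-3 - 16) + (3 - 6)*(-1 - 2)))*((-8 + 3) + (-36*(-2) - 36*1 - 9*(-2)² - 9*(-2)*1)) = (33 + (-19 - 3*(-3)))*(-5 + (72 - 36 - 9*4 + 18)) = (33 + (-19 + 9))*(-5 + (72 - 36 - 36 + 18)) = (33 - 10)*(-5 + 18) = 23*13 = 299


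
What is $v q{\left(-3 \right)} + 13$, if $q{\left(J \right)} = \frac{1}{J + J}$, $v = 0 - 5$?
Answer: $\frac{83}{6} \approx 13.833$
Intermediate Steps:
$v = -5$
$q{\left(J \right)} = \frac{1}{2 J}$
$v q{\left(-3 \right)} + 13 = - 5 \frac{1}{2 \left(-3\right)} + 13 = - 5 \cdot \frac{1}{2} \left(- \frac{1}{3}\right) + 13 = \left(-5\right) \left(- \frac{1}{6}\right) + 13 = \frac{5}{6} + 13 = \frac{83}{6}$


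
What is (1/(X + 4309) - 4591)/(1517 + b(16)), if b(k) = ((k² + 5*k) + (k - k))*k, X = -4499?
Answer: -872291/1309670 ≈ -0.66604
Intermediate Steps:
b(k) = k*(k² + 5*k) (b(k) = ((k² + 5*k) + 0)*k = (k² + 5*k)*k = k*(k² + 5*k))
(1/(X + 4309) - 4591)/(1517 + b(16)) = (1/(-4499 + 4309) - 4591)/(1517 + 16²*(5 + 16)) = (1/(-190) - 4591)/(1517 + 256*21) = (-1/190 - 4591)/(1517 + 5376) = -872291/190/6893 = -872291/190*1/6893 = -872291/1309670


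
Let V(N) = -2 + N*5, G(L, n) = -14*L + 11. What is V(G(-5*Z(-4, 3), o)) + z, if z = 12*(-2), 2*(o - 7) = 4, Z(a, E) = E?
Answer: 1079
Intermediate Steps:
o = 9 (o = 7 + (½)*4 = 7 + 2 = 9)
G(L, n) = 11 - 14*L
z = -24
V(N) = -2 + 5*N
V(G(-5*Z(-4, 3), o)) + z = (-2 + 5*(11 - (-70)*3)) - 24 = (-2 + 5*(11 - 14*(-15))) - 24 = (-2 + 5*(11 + 210)) - 24 = (-2 + 5*221) - 24 = (-2 + 1105) - 24 = 1103 - 24 = 1079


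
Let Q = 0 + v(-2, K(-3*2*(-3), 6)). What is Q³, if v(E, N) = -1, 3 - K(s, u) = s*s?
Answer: -1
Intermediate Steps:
K(s, u) = 3 - s² (K(s, u) = 3 - s*s = 3 - s²)
Q = -1 (Q = 0 - 1 = -1)
Q³ = (-1)³ = -1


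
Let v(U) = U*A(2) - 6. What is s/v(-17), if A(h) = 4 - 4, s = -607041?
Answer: 202347/2 ≈ 1.0117e+5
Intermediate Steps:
A(h) = 0
v(U) = -6 (v(U) = U*0 - 6 = 0 - 6 = -6)
s/v(-17) = -607041/(-6) = -607041*(-⅙) = 202347/2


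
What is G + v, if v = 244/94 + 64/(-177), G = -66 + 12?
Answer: -430640/8319 ≈ -51.766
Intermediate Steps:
G = -54
v = 18586/8319 (v = 244*(1/94) + 64*(-1/177) = 122/47 - 64/177 = 18586/8319 ≈ 2.2342)
G + v = -54 + 18586/8319 = -430640/8319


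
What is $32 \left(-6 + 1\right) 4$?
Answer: $-640$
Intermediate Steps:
$32 \left(-6 + 1\right) 4 = 32 \left(-5\right) 4 = \left(-160\right) 4 = -640$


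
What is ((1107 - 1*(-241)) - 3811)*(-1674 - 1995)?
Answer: 9036747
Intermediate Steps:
((1107 - 1*(-241)) - 3811)*(-1674 - 1995) = ((1107 + 241) - 3811)*(-3669) = (1348 - 3811)*(-3669) = -2463*(-3669) = 9036747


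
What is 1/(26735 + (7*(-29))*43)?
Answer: 1/18006 ≈ 5.5537e-5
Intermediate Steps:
1/(26735 + (7*(-29))*43) = 1/(26735 - 203*43) = 1/(26735 - 8729) = 1/18006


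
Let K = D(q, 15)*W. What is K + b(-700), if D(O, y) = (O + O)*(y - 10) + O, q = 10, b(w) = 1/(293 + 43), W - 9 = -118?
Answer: -4028639/336 ≈ -11990.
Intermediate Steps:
W = -109 (W = 9 - 118 = -109)
b(w) = 1/336
D(O, y) = O + 2*O*(-10 + y) (D(O, y) = (2*O)*(-10 + y) + O = 2*O*(-10 + y) + O = O + 2*O*(-10 + y))
K = -11990 (K = (10*(-19 + 2*15))*(-109) = (10*(-19 + 30))*(-109) = (10*11)*(-109) = 110*(-109) = -11990)
K + b(-700) = -11990 + 1/336 = -4028639/336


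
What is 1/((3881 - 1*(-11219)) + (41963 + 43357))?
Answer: 1/100420 ≈ 9.9582e-6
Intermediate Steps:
1/((3881 - 1*(-11219)) + (41963 + 43357)) = 1/((3881 + 11219) + 85320) = 1/(15100 + 85320) = 1/100420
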